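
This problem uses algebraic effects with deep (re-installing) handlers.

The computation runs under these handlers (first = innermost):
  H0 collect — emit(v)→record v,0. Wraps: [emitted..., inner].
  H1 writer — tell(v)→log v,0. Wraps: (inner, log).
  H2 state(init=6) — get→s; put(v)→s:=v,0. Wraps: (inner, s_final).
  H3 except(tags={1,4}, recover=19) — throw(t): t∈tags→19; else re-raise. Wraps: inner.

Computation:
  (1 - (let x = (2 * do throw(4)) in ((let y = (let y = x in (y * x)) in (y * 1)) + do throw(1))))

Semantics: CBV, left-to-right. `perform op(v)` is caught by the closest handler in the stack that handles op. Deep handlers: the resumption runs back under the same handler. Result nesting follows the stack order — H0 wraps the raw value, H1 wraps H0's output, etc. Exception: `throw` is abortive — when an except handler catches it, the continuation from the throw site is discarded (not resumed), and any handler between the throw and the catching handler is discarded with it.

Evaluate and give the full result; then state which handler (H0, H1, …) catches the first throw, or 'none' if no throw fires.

Evaluation trace:
throw(4) @ H3 caught ⇒ 19
= 19

Answer: 19 ; first throw caught by: H3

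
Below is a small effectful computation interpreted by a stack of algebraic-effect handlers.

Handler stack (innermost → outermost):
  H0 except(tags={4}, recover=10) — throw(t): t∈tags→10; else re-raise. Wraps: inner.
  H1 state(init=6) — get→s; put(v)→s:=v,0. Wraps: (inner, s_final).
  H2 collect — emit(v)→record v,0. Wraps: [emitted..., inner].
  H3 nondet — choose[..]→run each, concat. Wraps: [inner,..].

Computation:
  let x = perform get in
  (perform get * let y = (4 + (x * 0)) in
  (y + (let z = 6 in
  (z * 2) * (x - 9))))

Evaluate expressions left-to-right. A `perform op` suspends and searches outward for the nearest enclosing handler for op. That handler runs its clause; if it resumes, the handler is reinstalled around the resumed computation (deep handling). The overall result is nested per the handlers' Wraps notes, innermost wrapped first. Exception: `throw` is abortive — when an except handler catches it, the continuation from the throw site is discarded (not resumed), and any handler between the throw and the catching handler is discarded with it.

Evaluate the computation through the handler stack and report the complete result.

Step-by-step:
get @ H1 ⇒ 6
get @ H1 ⇒ 6
H0 returns -192
H1 returns (-192, 6)
H2 returns [(-192, 6)]
H3 returns [[(-192, 6)]]
= [[(-192, 6)]]

Answer: [[(-192, 6)]]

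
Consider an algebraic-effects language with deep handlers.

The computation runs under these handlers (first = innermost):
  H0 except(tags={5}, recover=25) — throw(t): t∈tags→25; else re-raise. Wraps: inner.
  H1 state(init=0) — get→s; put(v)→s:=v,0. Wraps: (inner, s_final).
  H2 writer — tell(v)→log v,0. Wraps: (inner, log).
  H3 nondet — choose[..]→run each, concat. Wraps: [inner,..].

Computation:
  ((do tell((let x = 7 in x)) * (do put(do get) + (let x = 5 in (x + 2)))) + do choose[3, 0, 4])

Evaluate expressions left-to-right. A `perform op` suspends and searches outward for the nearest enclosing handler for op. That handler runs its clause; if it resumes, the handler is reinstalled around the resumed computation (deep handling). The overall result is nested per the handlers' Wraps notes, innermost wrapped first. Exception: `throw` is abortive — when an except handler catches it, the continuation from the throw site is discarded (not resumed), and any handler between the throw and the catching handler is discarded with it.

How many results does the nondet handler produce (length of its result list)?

Answer: 3

Step-by-step:
tell(7) @ H2 ⇒ log+=7
get @ H1 ⇒ 0
put(0) @ H1 ⇒ s:=0
choose[3, 0, 4] @ H3
  branch[0] choose=3:
    H0 returns 3
    H1 returns (3, 0)
    H2 returns ((3, 0), (7))
    H3 returns [((3, 0), (7))]
  branch[1] choose=0:
    H0 returns 0
    H1 returns (0, 0)
    H2 returns ((0, 0), (7))
    H3 returns [((0, 0), (7))]
  branch[2] choose=4:
    H0 returns 4
    H1 returns (4, 0)
    H2 returns ((4, 0), (7))
    H3 returns [((4, 0), (7))]
= [((3, 0), (7)), ((0, 0), (7)), ((4, 0), (7))]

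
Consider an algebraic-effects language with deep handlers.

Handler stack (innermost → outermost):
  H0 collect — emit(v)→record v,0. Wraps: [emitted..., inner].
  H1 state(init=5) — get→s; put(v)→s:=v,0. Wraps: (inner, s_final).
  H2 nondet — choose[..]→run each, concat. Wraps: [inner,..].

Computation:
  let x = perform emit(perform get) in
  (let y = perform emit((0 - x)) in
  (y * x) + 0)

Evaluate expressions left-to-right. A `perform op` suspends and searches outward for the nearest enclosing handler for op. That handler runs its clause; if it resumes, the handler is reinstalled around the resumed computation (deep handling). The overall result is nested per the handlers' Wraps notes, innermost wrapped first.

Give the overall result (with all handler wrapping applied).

Evaluation trace:
get @ H1 ⇒ 5
emit(5) @ H0 ⇒ out+=5
emit(0) @ H0 ⇒ out+=0
H0 returns [5, 0, 0]
H1 returns ([5, 0, 0], 5)
H2 returns [([5, 0, 0], 5)]
= [([5, 0, 0], 5)]

Answer: [([5, 0, 0], 5)]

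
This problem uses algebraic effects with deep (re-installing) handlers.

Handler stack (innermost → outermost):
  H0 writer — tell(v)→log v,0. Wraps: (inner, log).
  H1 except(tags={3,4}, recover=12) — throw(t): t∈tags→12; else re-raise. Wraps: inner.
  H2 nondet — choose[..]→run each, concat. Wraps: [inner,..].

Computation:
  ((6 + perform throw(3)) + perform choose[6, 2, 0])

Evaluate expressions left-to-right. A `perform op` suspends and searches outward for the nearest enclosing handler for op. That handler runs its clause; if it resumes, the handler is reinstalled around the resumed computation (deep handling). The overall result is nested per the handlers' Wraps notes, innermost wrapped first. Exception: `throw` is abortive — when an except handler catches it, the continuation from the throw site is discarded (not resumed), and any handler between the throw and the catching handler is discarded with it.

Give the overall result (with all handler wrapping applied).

Answer: [12]

Working:
throw(3) @ H1 caught ⇒ 12
H2 returns [12]
= [12]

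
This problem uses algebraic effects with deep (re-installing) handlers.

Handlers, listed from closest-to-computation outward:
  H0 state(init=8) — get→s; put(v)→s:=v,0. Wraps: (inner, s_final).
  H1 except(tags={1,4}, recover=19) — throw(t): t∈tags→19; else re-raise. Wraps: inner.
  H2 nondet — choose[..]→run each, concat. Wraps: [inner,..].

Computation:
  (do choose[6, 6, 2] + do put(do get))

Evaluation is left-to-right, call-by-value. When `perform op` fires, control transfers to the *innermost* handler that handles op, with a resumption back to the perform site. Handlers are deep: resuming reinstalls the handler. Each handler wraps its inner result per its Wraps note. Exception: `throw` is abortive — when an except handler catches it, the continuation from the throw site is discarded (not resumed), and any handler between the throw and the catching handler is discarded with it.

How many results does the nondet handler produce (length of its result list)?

Step-by-step:
choose[6, 6, 2] @ H2
  branch[0] choose=6:
    get @ H0 ⇒ 8
    put(8) @ H0 ⇒ s:=8
    H0 returns (6, 8)
    H1 returns (6, 8)
    H2 returns [(6, 8)]
  branch[1] choose=6:
    get @ H0 ⇒ 8
    put(8) @ H0 ⇒ s:=8
    H0 returns (6, 8)
    H1 returns (6, 8)
    H2 returns [(6, 8)]
  branch[2] choose=2:
    get @ H0 ⇒ 8
    put(8) @ H0 ⇒ s:=8
    H0 returns (2, 8)
    H1 returns (2, 8)
    H2 returns [(2, 8)]
= [(6, 8), (6, 8), (2, 8)]

Answer: 3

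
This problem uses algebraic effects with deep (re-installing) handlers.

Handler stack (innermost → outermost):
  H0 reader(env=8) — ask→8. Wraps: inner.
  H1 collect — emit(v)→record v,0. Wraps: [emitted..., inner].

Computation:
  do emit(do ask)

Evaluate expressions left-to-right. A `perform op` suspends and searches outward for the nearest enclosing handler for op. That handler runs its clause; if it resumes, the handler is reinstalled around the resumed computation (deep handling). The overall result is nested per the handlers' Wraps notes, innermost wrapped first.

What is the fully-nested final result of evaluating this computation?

Working:
ask @ H0 ⇒ 8
emit(8) @ H1 ⇒ out+=8
H0 returns 0
H1 returns [8, 0]
= [8, 0]

Answer: [8, 0]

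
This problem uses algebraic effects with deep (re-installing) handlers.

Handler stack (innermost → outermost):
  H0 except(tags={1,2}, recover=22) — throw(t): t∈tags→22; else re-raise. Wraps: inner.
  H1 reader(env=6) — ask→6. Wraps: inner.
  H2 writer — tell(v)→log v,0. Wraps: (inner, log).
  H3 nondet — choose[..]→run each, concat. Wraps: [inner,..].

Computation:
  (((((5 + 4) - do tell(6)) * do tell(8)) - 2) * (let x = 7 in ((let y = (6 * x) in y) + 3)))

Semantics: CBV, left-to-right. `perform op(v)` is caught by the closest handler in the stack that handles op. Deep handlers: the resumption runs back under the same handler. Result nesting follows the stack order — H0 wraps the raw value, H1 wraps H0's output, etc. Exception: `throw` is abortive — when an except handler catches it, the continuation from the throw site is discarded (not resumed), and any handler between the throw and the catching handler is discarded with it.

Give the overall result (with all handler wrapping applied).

Working:
tell(6) @ H2 ⇒ log+=6
tell(8) @ H2 ⇒ log+=8
H0 returns -90
H1 returns -90
H2 returns (-90, (6, 8))
H3 returns [(-90, (6, 8))]
= [(-90, (6, 8))]

Answer: [(-90, (6, 8))]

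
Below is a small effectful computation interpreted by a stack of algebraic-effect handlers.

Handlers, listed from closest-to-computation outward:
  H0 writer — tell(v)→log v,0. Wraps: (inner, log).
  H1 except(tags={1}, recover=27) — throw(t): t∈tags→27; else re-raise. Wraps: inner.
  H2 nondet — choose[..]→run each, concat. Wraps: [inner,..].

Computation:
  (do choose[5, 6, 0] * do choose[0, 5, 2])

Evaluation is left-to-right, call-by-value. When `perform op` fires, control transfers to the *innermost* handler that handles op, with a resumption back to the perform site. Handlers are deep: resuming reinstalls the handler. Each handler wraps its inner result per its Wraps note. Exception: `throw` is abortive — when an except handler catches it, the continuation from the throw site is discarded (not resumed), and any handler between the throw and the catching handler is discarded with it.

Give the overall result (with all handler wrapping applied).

Answer: [(0, ()), (25, ()), (10, ()), (0, ()), (30, ()), (12, ()), (0, ()), (0, ()), (0, ())]

Step-by-step:
choose[5, 6, 0] @ H2
  branch[0] choose=5:
    choose[0, 5, 2] @ H2
      branch[0] choose=0:
        H0 returns (0, ())
        H1 returns (0, ())
        H2 returns [(0, ())]
      branch[1] choose=5:
        H0 returns (25, ())
        H1 returns (25, ())
        H2 returns [(25, ())]
      branch[2] choose=2:
        H0 returns (10, ())
        H1 returns (10, ())
        H2 returns [(10, ())]
  branch[1] choose=6:
    choose[0, 5, 2] @ H2
      branch[0] choose=0:
        H0 returns (0, ())
        H1 returns (0, ())
        H2 returns [(0, ())]
      branch[1] choose=5:
        H0 returns (30, ())
        H1 returns (30, ())
        H2 returns [(30, ())]
      branch[2] choose=2:
        H0 returns (12, ())
        H1 returns (12, ())
        H2 returns [(12, ())]
  branch[2] choose=0:
    choose[0, 5, 2] @ H2
      branch[0] choose=0:
        H0 returns (0, ())
        H1 returns (0, ())
        H2 returns [(0, ())]
      branch[1] choose=5:
        H0 returns (0, ())
        H1 returns (0, ())
        H2 returns [(0, ())]
      branch[2] choose=2:
        H0 returns (0, ())
        H1 returns (0, ())
        H2 returns [(0, ())]
= [(0, ()), (25, ()), (10, ()), (0, ()), (30, ()), (12, ()), (0, ()), (0, ()), (0, ())]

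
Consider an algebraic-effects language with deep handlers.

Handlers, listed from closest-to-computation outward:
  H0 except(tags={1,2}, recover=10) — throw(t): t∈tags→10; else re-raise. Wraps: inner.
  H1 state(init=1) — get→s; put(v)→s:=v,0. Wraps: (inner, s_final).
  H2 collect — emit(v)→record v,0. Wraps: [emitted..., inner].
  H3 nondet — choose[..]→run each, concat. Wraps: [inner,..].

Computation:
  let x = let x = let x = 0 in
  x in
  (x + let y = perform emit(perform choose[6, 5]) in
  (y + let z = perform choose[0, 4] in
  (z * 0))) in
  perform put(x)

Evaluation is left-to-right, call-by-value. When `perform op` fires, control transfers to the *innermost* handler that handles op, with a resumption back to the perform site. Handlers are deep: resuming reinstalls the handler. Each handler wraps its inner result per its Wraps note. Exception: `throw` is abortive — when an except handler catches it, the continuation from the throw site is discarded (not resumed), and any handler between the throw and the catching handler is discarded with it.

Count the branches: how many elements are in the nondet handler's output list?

Answer: 4

Step-by-step:
choose[6, 5] @ H3
  branch[0] choose=6:
    emit(6) @ H2 ⇒ out+=6
    choose[0, 4] @ H3
      branch[0] choose=0:
        put(0) @ H1 ⇒ s:=0
        H0 returns 0
        H1 returns (0, 0)
        H2 returns [6, (0, 0)]
        H3 returns [[6, (0, 0)]]
      branch[1] choose=4:
        put(0) @ H1 ⇒ s:=0
        H0 returns 0
        H1 returns (0, 0)
        H2 returns [6, (0, 0)]
        H3 returns [[6, (0, 0)]]
  branch[1] choose=5:
    emit(5) @ H2 ⇒ out+=5
    choose[0, 4] @ H3
      branch[0] choose=0:
        put(0) @ H1 ⇒ s:=0
        H0 returns 0
        H1 returns (0, 0)
        H2 returns [5, (0, 0)]
        H3 returns [[5, (0, 0)]]
      branch[1] choose=4:
        put(0) @ H1 ⇒ s:=0
        H0 returns 0
        H1 returns (0, 0)
        H2 returns [5, (0, 0)]
        H3 returns [[5, (0, 0)]]
= [[6, (0, 0)], [6, (0, 0)], [5, (0, 0)], [5, (0, 0)]]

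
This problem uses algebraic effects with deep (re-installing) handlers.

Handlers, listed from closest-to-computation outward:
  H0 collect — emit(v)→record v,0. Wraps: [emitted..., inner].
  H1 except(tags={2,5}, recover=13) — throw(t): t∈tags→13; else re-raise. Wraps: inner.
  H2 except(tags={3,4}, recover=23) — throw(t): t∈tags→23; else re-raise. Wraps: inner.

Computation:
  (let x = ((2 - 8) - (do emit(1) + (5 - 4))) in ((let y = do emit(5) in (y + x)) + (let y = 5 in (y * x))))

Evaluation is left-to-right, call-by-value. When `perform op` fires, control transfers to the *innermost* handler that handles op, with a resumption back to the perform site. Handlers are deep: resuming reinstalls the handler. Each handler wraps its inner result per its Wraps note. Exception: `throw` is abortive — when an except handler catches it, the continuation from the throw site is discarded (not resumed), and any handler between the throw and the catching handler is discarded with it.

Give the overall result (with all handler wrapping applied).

Evaluation trace:
emit(1) @ H0 ⇒ out+=1
emit(5) @ H0 ⇒ out+=5
H0 returns [1, 5, -42]
H1 returns [1, 5, -42]
H2 returns [1, 5, -42]
= [1, 5, -42]

Answer: [1, 5, -42]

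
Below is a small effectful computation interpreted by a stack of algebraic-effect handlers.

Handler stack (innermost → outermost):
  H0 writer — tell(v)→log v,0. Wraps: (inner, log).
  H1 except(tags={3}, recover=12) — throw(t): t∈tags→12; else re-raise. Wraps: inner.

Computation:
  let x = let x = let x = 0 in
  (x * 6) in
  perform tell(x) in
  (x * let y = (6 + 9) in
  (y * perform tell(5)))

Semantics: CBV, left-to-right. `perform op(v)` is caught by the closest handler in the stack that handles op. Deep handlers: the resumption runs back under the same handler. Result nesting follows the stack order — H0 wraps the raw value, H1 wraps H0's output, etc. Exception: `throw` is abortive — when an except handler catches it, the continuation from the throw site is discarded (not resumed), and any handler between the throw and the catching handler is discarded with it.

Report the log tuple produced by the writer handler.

Working:
tell(0) @ H0 ⇒ log+=0
tell(5) @ H0 ⇒ log+=5
H0 returns (0, (0, 5))
H1 returns (0, (0, 5))
= (0, (0, 5))

Answer: (0, 5)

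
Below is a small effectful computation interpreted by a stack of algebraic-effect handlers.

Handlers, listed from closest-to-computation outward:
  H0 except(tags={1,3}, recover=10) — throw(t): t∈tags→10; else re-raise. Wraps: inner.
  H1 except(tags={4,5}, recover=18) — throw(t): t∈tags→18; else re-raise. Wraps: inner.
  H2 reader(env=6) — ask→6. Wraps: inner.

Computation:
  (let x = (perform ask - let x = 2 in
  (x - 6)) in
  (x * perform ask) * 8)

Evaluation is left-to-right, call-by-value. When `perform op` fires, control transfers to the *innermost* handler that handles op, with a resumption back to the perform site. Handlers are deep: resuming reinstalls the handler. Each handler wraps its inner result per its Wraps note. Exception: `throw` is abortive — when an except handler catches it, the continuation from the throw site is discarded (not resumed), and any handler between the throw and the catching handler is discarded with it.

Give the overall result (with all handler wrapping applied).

Answer: 480

Working:
ask @ H2 ⇒ 6
ask @ H2 ⇒ 6
H0 returns 480
H1 returns 480
H2 returns 480
= 480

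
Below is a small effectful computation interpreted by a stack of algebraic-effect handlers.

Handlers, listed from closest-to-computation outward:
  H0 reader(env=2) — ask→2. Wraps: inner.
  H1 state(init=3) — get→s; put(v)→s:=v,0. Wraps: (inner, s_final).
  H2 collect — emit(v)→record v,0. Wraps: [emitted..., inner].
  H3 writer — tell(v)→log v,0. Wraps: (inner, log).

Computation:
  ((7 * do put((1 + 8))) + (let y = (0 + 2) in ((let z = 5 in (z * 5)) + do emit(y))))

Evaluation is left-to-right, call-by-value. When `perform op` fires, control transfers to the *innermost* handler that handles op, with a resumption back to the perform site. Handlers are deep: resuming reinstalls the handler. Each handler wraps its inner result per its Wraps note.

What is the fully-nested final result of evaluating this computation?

Working:
put(9) @ H1 ⇒ s:=9
emit(2) @ H2 ⇒ out+=2
H0 returns 25
H1 returns (25, 9)
H2 returns [2, (25, 9)]
H3 returns ([2, (25, 9)], ())
= ([2, (25, 9)], ())

Answer: ([2, (25, 9)], ())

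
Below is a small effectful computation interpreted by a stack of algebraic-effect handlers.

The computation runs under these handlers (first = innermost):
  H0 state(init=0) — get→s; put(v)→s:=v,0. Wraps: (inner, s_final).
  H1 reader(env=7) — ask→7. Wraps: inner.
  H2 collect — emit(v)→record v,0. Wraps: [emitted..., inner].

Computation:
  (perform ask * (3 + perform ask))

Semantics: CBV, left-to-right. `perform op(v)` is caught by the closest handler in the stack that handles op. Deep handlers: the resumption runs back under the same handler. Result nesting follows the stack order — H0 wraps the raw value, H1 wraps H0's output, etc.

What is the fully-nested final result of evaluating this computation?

Answer: [(70, 0)]

Step-by-step:
ask @ H1 ⇒ 7
ask @ H1 ⇒ 7
H0 returns (70, 0)
H1 returns (70, 0)
H2 returns [(70, 0)]
= [(70, 0)]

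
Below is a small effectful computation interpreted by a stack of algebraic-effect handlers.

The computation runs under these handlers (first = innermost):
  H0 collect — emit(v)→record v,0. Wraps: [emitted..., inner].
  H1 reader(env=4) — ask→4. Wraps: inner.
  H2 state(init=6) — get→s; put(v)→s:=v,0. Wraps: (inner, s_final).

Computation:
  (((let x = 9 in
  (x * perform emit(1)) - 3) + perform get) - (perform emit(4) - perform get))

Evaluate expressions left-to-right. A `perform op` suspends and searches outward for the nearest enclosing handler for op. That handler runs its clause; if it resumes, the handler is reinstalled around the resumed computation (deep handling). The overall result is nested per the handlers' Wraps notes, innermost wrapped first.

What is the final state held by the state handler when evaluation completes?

Evaluation trace:
emit(1) @ H0 ⇒ out+=1
get @ H2 ⇒ 6
emit(4) @ H0 ⇒ out+=4
get @ H2 ⇒ 6
H0 returns [1, 4, 9]
H1 returns [1, 4, 9]
H2 returns ([1, 4, 9], 6)
= ([1, 4, 9], 6)

Answer: 6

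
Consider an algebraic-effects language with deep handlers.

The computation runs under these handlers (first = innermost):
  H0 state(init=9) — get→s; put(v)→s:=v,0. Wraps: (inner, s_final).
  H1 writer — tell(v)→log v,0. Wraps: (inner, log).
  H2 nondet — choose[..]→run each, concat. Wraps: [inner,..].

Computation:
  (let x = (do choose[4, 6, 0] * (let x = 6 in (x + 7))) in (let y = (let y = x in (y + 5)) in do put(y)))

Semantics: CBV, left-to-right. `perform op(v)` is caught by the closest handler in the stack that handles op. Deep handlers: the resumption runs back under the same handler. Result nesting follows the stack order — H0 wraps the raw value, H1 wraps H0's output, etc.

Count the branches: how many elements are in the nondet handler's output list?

Step-by-step:
choose[4, 6, 0] @ H2
  branch[0] choose=4:
    put(57) @ H0 ⇒ s:=57
    H0 returns (0, 57)
    H1 returns ((0, 57), ())
    H2 returns [((0, 57), ())]
  branch[1] choose=6:
    put(83) @ H0 ⇒ s:=83
    H0 returns (0, 83)
    H1 returns ((0, 83), ())
    H2 returns [((0, 83), ())]
  branch[2] choose=0:
    put(5) @ H0 ⇒ s:=5
    H0 returns (0, 5)
    H1 returns ((0, 5), ())
    H2 returns [((0, 5), ())]
= [((0, 57), ()), ((0, 83), ()), ((0, 5), ())]

Answer: 3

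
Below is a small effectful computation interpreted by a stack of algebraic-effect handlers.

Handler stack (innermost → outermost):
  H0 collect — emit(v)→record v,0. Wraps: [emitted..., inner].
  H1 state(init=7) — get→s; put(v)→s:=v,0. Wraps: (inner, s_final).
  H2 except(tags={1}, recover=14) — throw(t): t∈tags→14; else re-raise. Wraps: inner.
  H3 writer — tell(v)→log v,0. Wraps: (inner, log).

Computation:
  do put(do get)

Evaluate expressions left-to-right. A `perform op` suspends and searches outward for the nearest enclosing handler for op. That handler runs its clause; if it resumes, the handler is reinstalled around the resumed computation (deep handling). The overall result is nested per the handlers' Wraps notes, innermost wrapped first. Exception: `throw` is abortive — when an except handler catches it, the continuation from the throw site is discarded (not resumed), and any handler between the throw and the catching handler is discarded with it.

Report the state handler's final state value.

Step-by-step:
get @ H1 ⇒ 7
put(7) @ H1 ⇒ s:=7
H0 returns [0]
H1 returns ([0], 7)
H2 returns ([0], 7)
H3 returns (([0], 7), ())
= (([0], 7), ())

Answer: 7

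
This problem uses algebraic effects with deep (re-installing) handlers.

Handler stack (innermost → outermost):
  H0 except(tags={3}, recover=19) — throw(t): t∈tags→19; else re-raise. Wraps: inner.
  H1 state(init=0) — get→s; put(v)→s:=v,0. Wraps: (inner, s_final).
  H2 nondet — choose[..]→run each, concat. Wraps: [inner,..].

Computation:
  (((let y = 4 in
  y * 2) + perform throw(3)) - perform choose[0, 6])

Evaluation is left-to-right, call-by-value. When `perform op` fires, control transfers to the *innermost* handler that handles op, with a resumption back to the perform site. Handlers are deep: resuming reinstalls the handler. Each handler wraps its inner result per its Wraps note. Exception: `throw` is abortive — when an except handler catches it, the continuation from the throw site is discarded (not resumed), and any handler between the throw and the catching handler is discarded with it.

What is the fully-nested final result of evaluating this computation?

Answer: [(19, 0)]

Evaluation trace:
throw(3) @ H0 caught ⇒ 19
H1 returns (19, 0)
H2 returns [(19, 0)]
= [(19, 0)]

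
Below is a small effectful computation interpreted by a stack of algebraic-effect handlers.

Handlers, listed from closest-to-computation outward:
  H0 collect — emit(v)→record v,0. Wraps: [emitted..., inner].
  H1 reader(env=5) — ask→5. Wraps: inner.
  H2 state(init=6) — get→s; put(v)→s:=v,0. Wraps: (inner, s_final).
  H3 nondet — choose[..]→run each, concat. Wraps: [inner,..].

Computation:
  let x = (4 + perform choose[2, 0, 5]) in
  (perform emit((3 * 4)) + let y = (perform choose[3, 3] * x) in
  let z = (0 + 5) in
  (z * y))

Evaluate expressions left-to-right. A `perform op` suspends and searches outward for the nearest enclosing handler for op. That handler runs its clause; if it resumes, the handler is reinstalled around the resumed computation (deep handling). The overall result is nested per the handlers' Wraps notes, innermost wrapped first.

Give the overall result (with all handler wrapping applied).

Answer: [([12, 90], 6), ([12, 90], 6), ([12, 60], 6), ([12, 60], 6), ([12, 135], 6), ([12, 135], 6)]

Evaluation trace:
choose[2, 0, 5] @ H3
  branch[0] choose=2:
    emit(12) @ H0 ⇒ out+=12
    choose[3, 3] @ H3
      branch[0] choose=3:
        H0 returns [12, 90]
        H1 returns [12, 90]
        H2 returns ([12, 90], 6)
        H3 returns [([12, 90], 6)]
      branch[1] choose=3:
        H0 returns [12, 90]
        H1 returns [12, 90]
        H2 returns ([12, 90], 6)
        H3 returns [([12, 90], 6)]
  branch[1] choose=0:
    emit(12) @ H0 ⇒ out+=12
    choose[3, 3] @ H3
      branch[0] choose=3:
        H0 returns [12, 60]
        H1 returns [12, 60]
        H2 returns ([12, 60], 6)
        H3 returns [([12, 60], 6)]
      branch[1] choose=3:
        H0 returns [12, 60]
        H1 returns [12, 60]
        H2 returns ([12, 60], 6)
        H3 returns [([12, 60], 6)]
  branch[2] choose=5:
    emit(12) @ H0 ⇒ out+=12
    choose[3, 3] @ H3
      branch[0] choose=3:
        H0 returns [12, 135]
        H1 returns [12, 135]
        H2 returns ([12, 135], 6)
        H3 returns [([12, 135], 6)]
      branch[1] choose=3:
        H0 returns [12, 135]
        H1 returns [12, 135]
        H2 returns ([12, 135], 6)
        H3 returns [([12, 135], 6)]
= [([12, 90], 6), ([12, 90], 6), ([12, 60], 6), ([12, 60], 6), ([12, 135], 6), ([12, 135], 6)]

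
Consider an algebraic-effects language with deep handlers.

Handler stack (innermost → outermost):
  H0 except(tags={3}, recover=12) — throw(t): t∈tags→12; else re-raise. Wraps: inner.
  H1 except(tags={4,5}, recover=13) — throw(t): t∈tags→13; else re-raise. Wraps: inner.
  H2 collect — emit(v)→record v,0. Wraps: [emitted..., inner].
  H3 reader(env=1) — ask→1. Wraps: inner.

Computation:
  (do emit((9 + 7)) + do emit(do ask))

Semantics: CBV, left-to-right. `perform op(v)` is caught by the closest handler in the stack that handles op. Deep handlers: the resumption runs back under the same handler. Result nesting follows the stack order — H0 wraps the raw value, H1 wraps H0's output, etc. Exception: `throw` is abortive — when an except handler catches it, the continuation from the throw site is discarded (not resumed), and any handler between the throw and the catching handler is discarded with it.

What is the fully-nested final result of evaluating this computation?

Evaluation trace:
emit(16) @ H2 ⇒ out+=16
ask @ H3 ⇒ 1
emit(1) @ H2 ⇒ out+=1
H0 returns 0
H1 returns 0
H2 returns [16, 1, 0]
H3 returns [16, 1, 0]
= [16, 1, 0]

Answer: [16, 1, 0]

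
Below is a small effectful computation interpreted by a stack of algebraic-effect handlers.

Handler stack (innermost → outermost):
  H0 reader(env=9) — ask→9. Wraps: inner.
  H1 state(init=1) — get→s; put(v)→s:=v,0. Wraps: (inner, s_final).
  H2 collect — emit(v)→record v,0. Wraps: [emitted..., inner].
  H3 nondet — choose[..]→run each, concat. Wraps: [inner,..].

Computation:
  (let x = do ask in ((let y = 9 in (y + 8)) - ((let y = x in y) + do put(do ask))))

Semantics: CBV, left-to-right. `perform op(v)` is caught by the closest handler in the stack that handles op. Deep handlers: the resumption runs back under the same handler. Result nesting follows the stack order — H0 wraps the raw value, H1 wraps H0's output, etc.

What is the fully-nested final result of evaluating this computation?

Answer: [[(8, 9)]]

Step-by-step:
ask @ H0 ⇒ 9
ask @ H0 ⇒ 9
put(9) @ H1 ⇒ s:=9
H0 returns 8
H1 returns (8, 9)
H2 returns [(8, 9)]
H3 returns [[(8, 9)]]
= [[(8, 9)]]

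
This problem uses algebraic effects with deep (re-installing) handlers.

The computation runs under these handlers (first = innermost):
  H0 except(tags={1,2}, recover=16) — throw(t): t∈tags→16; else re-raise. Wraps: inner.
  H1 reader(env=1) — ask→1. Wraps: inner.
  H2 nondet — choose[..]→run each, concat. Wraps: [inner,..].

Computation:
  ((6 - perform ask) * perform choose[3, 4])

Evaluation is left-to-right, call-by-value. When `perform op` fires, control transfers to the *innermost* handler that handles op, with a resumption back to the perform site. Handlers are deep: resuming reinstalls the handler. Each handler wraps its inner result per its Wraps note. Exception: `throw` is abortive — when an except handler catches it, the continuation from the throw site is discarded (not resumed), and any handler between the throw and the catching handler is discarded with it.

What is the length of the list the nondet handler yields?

Step-by-step:
ask @ H1 ⇒ 1
choose[3, 4] @ H2
  branch[0] choose=3:
    H0 returns 15
    H1 returns 15
    H2 returns [15]
  branch[1] choose=4:
    H0 returns 20
    H1 returns 20
    H2 returns [20]
= [15, 20]

Answer: 2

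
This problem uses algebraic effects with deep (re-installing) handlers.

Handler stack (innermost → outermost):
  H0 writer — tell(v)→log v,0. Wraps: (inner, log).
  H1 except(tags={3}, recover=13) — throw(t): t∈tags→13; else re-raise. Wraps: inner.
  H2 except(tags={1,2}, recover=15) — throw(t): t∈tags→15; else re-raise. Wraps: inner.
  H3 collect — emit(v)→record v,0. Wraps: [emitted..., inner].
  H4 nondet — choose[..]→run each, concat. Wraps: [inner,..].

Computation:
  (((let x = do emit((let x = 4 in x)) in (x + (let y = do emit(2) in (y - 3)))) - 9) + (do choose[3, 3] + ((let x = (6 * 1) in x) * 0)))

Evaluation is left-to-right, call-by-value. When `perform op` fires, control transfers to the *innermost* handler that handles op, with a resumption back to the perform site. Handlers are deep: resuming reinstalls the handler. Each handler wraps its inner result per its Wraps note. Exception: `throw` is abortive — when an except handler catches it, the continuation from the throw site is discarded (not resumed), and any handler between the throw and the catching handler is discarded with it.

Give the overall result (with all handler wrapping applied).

Step-by-step:
emit(4) @ H3 ⇒ out+=4
emit(2) @ H3 ⇒ out+=2
choose[3, 3] @ H4
  branch[0] choose=3:
    H0 returns (-9, ())
    H1 returns (-9, ())
    H2 returns (-9, ())
    H3 returns [4, 2, (-9, ())]
    H4 returns [[4, 2, (-9, ())]]
  branch[1] choose=3:
    H0 returns (-9, ())
    H1 returns (-9, ())
    H2 returns (-9, ())
    H3 returns [4, 2, (-9, ())]
    H4 returns [[4, 2, (-9, ())]]
= [[4, 2, (-9, ())], [4, 2, (-9, ())]]

Answer: [[4, 2, (-9, ())], [4, 2, (-9, ())]]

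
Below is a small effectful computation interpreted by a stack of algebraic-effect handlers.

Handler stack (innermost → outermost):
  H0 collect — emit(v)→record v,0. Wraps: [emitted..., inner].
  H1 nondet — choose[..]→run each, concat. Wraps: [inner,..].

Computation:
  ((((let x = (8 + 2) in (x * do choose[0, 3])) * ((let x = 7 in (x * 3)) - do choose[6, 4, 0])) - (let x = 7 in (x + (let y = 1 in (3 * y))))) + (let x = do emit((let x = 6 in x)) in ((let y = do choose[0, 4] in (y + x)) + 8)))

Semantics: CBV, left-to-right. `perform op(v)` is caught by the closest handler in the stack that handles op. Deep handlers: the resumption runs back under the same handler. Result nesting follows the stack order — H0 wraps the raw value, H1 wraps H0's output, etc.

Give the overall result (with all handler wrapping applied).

Evaluation trace:
choose[0, 3] @ H1
  branch[0] choose=0:
    choose[6, 4, 0] @ H1
      branch[0] choose=6:
        emit(6) @ H0 ⇒ out+=6
        choose[0, 4] @ H1
          branch[0] choose=0:
            H0 returns [6, -2]
            H1 returns [[6, -2]]
          branch[1] choose=4:
            H0 returns [6, 2]
            H1 returns [[6, 2]]
      branch[1] choose=4:
        emit(6) @ H0 ⇒ out+=6
        choose[0, 4] @ H1
          branch[0] choose=0:
            H0 returns [6, -2]
            H1 returns [[6, -2]]
          branch[1] choose=4:
            H0 returns [6, 2]
            H1 returns [[6, 2]]
      branch[2] choose=0:
        emit(6) @ H0 ⇒ out+=6
        choose[0, 4] @ H1
          branch[0] choose=0:
            H0 returns [6, -2]
            H1 returns [[6, -2]]
          branch[1] choose=4:
            H0 returns [6, 2]
            H1 returns [[6, 2]]
  branch[1] choose=3:
    choose[6, 4, 0] @ H1
      branch[0] choose=6:
        emit(6) @ H0 ⇒ out+=6
        choose[0, 4] @ H1
          branch[0] choose=0:
            H0 returns [6, 448]
            H1 returns [[6, 448]]
          branch[1] choose=4:
            H0 returns [6, 452]
            H1 returns [[6, 452]]
      branch[1] choose=4:
        emit(6) @ H0 ⇒ out+=6
        choose[0, 4] @ H1
          branch[0] choose=0:
            H0 returns [6, 508]
            H1 returns [[6, 508]]
          branch[1] choose=4:
            H0 returns [6, 512]
            H1 returns [[6, 512]]
      branch[2] choose=0:
        emit(6) @ H0 ⇒ out+=6
        choose[0, 4] @ H1
          branch[0] choose=0:
            H0 returns [6, 628]
            H1 returns [[6, 628]]
          branch[1] choose=4:
            H0 returns [6, 632]
            H1 returns [[6, 632]]
= [[6, -2], [6, 2], [6, -2], [6, 2], [6, -2], [6, 2], [6, 448], [6, 452], [6, 508], [6, 512], [6, 628], [6, 632]]

Answer: [[6, -2], [6, 2], [6, -2], [6, 2], [6, -2], [6, 2], [6, 448], [6, 452], [6, 508], [6, 512], [6, 628], [6, 632]]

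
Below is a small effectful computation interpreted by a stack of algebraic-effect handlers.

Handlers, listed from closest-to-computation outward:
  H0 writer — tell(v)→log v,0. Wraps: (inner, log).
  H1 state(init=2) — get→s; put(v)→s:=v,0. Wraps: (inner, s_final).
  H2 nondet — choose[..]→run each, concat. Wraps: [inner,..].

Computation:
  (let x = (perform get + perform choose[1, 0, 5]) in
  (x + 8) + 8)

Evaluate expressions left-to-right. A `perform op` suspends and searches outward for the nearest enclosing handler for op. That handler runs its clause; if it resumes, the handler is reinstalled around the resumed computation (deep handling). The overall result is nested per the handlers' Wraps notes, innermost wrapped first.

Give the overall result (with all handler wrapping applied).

Answer: [((19, ()), 2), ((18, ()), 2), ((23, ()), 2)]

Working:
get @ H1 ⇒ 2
choose[1, 0, 5] @ H2
  branch[0] choose=1:
    H0 returns (19, ())
    H1 returns ((19, ()), 2)
    H2 returns [((19, ()), 2)]
  branch[1] choose=0:
    H0 returns (18, ())
    H1 returns ((18, ()), 2)
    H2 returns [((18, ()), 2)]
  branch[2] choose=5:
    H0 returns (23, ())
    H1 returns ((23, ()), 2)
    H2 returns [((23, ()), 2)]
= [((19, ()), 2), ((18, ()), 2), ((23, ()), 2)]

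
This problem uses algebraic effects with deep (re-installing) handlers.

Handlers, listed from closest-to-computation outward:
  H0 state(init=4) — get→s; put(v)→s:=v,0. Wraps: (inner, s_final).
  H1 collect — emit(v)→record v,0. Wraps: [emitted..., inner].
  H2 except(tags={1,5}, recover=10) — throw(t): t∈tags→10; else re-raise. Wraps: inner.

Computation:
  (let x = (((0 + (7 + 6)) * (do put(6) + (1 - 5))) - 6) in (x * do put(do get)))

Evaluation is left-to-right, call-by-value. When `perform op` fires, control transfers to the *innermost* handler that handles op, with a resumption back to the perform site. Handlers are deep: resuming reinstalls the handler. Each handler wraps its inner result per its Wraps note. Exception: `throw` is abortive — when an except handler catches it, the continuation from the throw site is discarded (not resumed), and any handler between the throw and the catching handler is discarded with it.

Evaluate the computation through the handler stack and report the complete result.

Answer: [(0, 6)]

Working:
put(6) @ H0 ⇒ s:=6
get @ H0 ⇒ 6
put(6) @ H0 ⇒ s:=6
H0 returns (0, 6)
H1 returns [(0, 6)]
H2 returns [(0, 6)]
= [(0, 6)]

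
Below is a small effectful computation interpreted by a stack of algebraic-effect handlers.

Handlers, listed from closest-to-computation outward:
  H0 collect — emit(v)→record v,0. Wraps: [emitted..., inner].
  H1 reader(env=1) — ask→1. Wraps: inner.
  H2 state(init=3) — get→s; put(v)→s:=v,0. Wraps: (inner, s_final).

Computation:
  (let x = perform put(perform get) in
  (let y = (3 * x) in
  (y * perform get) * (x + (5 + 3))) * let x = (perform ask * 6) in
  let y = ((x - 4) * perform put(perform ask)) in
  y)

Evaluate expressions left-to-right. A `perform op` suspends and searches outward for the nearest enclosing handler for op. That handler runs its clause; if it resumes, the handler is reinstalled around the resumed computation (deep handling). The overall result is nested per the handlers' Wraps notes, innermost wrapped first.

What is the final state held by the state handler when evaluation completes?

Answer: 1

Evaluation trace:
get @ H2 ⇒ 3
put(3) @ H2 ⇒ s:=3
get @ H2 ⇒ 3
ask @ H1 ⇒ 1
ask @ H1 ⇒ 1
put(1) @ H2 ⇒ s:=1
H0 returns [0]
H1 returns [0]
H2 returns ([0], 1)
= ([0], 1)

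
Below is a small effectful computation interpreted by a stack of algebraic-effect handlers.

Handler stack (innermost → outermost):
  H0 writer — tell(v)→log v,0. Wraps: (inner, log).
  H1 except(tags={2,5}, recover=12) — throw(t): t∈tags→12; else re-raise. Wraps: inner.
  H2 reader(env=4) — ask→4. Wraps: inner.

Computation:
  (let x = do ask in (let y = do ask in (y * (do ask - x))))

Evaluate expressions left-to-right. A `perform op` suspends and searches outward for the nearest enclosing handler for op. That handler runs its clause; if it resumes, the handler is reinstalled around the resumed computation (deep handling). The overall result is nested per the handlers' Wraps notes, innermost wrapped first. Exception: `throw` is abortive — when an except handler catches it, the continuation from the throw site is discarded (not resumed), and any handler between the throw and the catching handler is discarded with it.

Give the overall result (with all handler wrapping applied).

Step-by-step:
ask @ H2 ⇒ 4
ask @ H2 ⇒ 4
ask @ H2 ⇒ 4
H0 returns (0, ())
H1 returns (0, ())
H2 returns (0, ())
= (0, ())

Answer: (0, ())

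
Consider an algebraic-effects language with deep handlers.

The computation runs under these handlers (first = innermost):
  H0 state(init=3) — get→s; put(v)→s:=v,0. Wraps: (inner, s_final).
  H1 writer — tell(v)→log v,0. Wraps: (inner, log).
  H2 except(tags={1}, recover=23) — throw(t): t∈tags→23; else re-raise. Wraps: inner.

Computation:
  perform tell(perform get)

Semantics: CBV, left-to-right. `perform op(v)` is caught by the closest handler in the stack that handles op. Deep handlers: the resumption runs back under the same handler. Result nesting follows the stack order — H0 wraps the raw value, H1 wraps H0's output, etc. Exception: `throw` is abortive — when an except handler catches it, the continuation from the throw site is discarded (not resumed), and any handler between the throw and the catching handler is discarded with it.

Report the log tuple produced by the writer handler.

Step-by-step:
get @ H0 ⇒ 3
tell(3) @ H1 ⇒ log+=3
H0 returns (0, 3)
H1 returns ((0, 3), (3))
H2 returns ((0, 3), (3))
= ((0, 3), (3))

Answer: (3)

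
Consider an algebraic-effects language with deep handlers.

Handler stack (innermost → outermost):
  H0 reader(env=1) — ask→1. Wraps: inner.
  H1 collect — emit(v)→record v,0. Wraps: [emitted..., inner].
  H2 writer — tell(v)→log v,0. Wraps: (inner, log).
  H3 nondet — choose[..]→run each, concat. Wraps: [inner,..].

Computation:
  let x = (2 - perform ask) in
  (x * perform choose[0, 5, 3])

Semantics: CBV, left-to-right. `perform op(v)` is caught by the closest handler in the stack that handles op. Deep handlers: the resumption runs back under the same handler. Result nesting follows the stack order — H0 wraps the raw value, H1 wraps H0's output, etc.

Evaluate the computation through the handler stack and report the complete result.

Answer: [([0], ()), ([5], ()), ([3], ())]

Working:
ask @ H0 ⇒ 1
choose[0, 5, 3] @ H3
  branch[0] choose=0:
    H0 returns 0
    H1 returns [0]
    H2 returns ([0], ())
    H3 returns [([0], ())]
  branch[1] choose=5:
    H0 returns 5
    H1 returns [5]
    H2 returns ([5], ())
    H3 returns [([5], ())]
  branch[2] choose=3:
    H0 returns 3
    H1 returns [3]
    H2 returns ([3], ())
    H3 returns [([3], ())]
= [([0], ()), ([5], ()), ([3], ())]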